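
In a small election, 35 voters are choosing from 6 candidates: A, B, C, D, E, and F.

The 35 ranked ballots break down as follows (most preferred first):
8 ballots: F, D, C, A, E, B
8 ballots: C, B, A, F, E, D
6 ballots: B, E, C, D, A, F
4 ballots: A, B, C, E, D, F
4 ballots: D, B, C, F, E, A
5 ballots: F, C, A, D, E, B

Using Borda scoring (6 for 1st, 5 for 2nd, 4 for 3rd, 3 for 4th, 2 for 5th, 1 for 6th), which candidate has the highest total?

C

A: 8×3 + 8×4 + 6×2 + 4×6 + 4×1 + 5×4 = 116
B: 8×1 + 8×5 + 6×6 + 4×5 + 4×5 + 5×1 = 129
C: 8×4 + 8×6 + 6×4 + 4×4 + 4×4 + 5×5 = 161
D: 8×5 + 8×1 + 6×3 + 4×2 + 4×6 + 5×3 = 113
E: 8×2 + 8×2 + 6×5 + 4×3 + 4×2 + 5×2 = 92
F: 8×6 + 8×3 + 6×1 + 4×1 + 4×3 + 5×6 = 124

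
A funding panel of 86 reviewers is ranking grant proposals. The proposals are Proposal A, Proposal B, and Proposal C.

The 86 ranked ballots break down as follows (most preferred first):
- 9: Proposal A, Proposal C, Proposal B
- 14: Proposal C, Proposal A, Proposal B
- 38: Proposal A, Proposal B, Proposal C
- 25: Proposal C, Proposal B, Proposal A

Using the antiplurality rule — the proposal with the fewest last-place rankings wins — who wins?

Proposal B

Last-place votes: Proposal A 25, Proposal B 23, Proposal C 38.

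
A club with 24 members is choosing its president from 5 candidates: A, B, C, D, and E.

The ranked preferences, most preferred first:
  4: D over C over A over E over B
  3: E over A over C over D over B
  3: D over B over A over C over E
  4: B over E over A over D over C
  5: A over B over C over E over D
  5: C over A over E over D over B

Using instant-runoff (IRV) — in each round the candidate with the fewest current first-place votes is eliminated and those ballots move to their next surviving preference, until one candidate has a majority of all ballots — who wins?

Round 1: A 5, B 4, C 5, D 7, E 3. E eliminated.
Round 2: A 8, B 4, C 5, D 7. B eliminated.
Round 3: A 12, C 5, D 7. C eliminated.
Round 4: A 17, D 7. A has a majority (≥13).

A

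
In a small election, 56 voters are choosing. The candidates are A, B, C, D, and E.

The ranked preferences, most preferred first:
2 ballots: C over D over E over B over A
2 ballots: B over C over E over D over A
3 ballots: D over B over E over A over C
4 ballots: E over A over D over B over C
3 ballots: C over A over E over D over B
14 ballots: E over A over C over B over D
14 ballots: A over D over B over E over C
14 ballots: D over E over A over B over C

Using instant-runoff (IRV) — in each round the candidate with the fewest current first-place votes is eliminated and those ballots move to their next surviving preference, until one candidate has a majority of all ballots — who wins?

Round 1: A 14, B 2, C 5, D 17, E 18. B eliminated.
Round 2: A 14, C 7, D 17, E 18. C eliminated.
Round 3: A 17, D 19, E 20. A eliminated.
Round 4: D 33, E 23. D has a majority (≥29).

D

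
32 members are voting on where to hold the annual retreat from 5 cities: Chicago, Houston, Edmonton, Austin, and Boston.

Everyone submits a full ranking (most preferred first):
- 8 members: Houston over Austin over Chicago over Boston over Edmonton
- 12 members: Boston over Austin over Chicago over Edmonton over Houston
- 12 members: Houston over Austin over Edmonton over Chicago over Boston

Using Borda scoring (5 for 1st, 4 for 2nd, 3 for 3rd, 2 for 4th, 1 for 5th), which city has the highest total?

Austin

Chicago: 8×3 + 12×3 + 12×2 = 84
Houston: 8×5 + 12×1 + 12×5 = 112
Edmonton: 8×1 + 12×2 + 12×3 = 68
Austin: 8×4 + 12×4 + 12×4 = 128
Boston: 8×2 + 12×5 + 12×1 = 88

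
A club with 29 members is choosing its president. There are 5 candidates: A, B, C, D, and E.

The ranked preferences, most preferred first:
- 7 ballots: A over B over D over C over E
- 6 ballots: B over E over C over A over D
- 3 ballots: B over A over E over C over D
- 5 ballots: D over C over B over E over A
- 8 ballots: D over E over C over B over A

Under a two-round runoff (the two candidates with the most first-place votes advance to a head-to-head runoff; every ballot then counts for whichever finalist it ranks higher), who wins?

B

Round 1 first-place votes: A 7, B 9, C 0, D 13, E 0. D and B advance.
Runoff: D is ranked above B on 13 ballots, B above D on 16.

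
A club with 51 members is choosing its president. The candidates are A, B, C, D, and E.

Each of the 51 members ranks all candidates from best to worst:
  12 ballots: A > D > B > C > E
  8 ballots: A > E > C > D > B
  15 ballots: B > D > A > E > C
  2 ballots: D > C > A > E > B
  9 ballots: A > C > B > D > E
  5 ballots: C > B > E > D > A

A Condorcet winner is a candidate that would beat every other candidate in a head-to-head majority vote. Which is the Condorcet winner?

A

A vs B: 31–20
A vs C: 44–7
A vs D: 29–22
A vs E: 46–5
A beats every other candidate.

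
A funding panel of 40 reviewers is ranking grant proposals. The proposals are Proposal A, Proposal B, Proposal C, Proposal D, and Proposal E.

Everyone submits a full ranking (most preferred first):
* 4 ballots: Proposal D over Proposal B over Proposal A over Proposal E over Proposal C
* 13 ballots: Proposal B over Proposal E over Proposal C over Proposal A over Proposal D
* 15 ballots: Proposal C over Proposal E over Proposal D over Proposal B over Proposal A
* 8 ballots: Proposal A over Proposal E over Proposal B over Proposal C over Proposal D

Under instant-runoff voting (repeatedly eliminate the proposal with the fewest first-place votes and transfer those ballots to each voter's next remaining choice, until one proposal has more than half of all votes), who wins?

Round 1: Proposal A 8, Proposal B 13, Proposal C 15, Proposal D 4, Proposal E 0. Proposal E eliminated.
Round 2: Proposal A 8, Proposal B 13, Proposal C 15, Proposal D 4. Proposal D eliminated.
Round 3: Proposal A 8, Proposal B 17, Proposal C 15. Proposal A eliminated.
Round 4: Proposal B 25, Proposal C 15. Proposal B has a majority (≥21).

Proposal B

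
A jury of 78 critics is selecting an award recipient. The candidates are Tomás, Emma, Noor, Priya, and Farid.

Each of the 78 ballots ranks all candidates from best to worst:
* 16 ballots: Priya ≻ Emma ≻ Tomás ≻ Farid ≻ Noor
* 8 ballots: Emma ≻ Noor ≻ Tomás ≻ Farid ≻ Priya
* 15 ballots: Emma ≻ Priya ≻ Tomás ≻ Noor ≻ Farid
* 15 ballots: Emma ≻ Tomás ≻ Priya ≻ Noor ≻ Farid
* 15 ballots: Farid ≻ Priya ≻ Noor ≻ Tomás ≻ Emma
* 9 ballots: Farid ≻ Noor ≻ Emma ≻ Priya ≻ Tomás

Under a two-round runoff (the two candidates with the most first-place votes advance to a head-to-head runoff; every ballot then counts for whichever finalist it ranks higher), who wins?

Round 1 first-place votes: Tomás 0, Emma 38, Noor 0, Priya 16, Farid 24. Emma and Farid advance.
Runoff: Emma is ranked above Farid on 54 ballots, Farid above Emma on 24.

Emma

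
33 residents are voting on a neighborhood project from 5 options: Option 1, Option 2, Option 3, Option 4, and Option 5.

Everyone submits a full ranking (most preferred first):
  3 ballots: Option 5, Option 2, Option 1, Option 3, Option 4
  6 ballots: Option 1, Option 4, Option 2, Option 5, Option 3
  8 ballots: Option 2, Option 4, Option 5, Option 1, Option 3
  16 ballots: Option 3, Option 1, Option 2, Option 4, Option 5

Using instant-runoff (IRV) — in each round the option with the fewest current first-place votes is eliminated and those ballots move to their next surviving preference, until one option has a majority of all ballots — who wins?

Option 2

Round 1: Option 1 6, Option 2 8, Option 3 16, Option 4 0, Option 5 3. Option 4 eliminated.
Round 2: Option 1 6, Option 2 8, Option 3 16, Option 5 3. Option 5 eliminated.
Round 3: Option 1 6, Option 2 11, Option 3 16. Option 1 eliminated.
Round 4: Option 2 17, Option 3 16. Option 2 has a majority (≥17).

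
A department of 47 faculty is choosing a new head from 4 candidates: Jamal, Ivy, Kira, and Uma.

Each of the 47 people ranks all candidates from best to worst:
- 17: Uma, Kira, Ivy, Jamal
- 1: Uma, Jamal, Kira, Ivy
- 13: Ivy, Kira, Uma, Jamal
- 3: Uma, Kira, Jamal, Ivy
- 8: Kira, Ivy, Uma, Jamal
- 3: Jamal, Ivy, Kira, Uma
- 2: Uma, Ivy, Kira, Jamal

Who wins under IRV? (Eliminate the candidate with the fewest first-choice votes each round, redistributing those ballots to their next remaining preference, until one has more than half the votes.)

Round 1: Jamal 3, Ivy 13, Kira 8, Uma 23. Jamal eliminated.
Round 2: Ivy 16, Kira 8, Uma 23. Kira eliminated.
Round 3: Ivy 24, Uma 23. Ivy has a majority (≥24).

Ivy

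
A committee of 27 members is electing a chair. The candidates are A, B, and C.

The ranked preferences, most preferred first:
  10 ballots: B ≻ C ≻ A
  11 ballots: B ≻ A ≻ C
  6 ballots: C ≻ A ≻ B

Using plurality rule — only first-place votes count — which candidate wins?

B

First-place votes: A 0, B 21, C 6.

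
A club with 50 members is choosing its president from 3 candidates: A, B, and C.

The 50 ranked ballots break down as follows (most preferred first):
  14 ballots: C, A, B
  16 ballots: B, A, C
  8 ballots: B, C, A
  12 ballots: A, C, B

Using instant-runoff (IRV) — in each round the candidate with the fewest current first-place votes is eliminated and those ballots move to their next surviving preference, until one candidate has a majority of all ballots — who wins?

Round 1: A 12, B 24, C 14. A eliminated.
Round 2: B 24, C 26. C has a majority (≥26).

C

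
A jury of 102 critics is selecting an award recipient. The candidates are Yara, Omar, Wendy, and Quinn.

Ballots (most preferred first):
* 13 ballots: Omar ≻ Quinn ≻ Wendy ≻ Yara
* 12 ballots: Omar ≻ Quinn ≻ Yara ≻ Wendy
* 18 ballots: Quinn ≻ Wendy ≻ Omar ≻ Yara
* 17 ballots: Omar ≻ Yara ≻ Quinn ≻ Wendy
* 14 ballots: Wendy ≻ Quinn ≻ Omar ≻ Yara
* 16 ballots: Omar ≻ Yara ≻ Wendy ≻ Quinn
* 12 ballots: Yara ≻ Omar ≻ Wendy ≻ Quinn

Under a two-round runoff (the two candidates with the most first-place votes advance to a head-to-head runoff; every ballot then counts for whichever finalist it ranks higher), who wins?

Round 1 first-place votes: Yara 12, Omar 58, Wendy 14, Quinn 18. Omar and Quinn advance.
Runoff: Omar is ranked above Quinn on 70 ballots, Quinn above Omar on 32.

Omar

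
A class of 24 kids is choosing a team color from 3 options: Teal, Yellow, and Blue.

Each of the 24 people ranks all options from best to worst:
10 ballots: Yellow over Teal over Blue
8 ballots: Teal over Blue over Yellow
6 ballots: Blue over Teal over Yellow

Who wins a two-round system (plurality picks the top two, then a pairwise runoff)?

Round 1 first-place votes: Teal 8, Yellow 10, Blue 6. Yellow and Teal advance.
Runoff: Yellow is ranked above Teal on 10 ballots, Teal above Yellow on 14.

Teal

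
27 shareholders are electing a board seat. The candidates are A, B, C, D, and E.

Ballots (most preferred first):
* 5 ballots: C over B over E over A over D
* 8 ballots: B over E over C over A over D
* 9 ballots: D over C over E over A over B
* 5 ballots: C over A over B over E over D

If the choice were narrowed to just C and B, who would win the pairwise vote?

C

C is ranked above B on 19 ballots; B above C on 8.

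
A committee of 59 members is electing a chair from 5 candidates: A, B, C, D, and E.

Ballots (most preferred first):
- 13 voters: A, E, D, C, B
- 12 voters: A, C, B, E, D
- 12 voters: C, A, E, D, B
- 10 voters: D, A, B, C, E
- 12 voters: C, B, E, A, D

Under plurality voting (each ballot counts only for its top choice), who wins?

First-place votes: A 25, B 0, C 24, D 10, E 0.

A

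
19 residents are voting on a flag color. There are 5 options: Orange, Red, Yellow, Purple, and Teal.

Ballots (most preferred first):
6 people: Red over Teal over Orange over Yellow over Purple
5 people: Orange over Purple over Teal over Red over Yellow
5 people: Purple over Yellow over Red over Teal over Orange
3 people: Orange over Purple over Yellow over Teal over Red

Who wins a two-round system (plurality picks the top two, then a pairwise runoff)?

Red

Round 1 first-place votes: Orange 8, Red 6, Yellow 0, Purple 5, Teal 0. Orange and Red advance.
Runoff: Orange is ranked above Red on 8 ballots, Red above Orange on 11.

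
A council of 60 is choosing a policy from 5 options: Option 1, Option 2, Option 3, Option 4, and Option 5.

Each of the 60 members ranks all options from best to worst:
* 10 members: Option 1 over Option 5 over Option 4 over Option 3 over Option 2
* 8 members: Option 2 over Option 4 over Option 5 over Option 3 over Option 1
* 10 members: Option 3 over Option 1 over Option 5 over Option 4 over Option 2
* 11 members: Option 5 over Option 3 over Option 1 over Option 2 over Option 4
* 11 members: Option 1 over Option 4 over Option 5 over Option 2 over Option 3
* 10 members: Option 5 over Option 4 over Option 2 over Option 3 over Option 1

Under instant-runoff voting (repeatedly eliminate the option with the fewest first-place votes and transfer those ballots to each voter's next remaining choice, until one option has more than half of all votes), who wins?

Round 1: Option 1 21, Option 2 8, Option 3 10, Option 4 0, Option 5 21. Option 4 eliminated.
Round 2: Option 1 21, Option 2 8, Option 3 10, Option 5 21. Option 2 eliminated.
Round 3: Option 1 21, Option 3 10, Option 5 29. Option 3 eliminated.
Round 4: Option 1 31, Option 5 29. Option 1 has a majority (≥31).

Option 1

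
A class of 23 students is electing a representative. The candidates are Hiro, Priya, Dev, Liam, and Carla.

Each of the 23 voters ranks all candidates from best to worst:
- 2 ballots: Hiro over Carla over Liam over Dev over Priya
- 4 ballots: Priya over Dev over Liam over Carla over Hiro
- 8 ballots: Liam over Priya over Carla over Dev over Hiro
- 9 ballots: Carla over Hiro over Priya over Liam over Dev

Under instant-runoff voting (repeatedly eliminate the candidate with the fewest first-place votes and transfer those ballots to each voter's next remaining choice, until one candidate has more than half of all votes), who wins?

Liam

Round 1: Hiro 2, Priya 4, Dev 0, Liam 8, Carla 9. Dev eliminated.
Round 2: Hiro 2, Priya 4, Liam 8, Carla 9. Hiro eliminated.
Round 3: Priya 4, Liam 8, Carla 11. Priya eliminated.
Round 4: Liam 12, Carla 11. Liam has a majority (≥12).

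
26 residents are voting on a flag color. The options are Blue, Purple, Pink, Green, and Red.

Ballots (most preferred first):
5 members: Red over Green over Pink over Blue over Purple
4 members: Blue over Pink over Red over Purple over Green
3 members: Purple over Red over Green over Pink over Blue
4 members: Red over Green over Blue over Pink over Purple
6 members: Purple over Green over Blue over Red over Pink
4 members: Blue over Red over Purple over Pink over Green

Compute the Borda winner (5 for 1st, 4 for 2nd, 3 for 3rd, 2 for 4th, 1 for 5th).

Blue: 5×2 + 4×5 + 3×1 + 4×3 + 6×3 + 4×5 = 83
Purple: 5×1 + 4×2 + 3×5 + 4×1 + 6×5 + 4×3 = 74
Pink: 5×3 + 4×4 + 3×2 + 4×2 + 6×1 + 4×2 = 59
Green: 5×4 + 4×1 + 3×3 + 4×4 + 6×4 + 4×1 = 77
Red: 5×5 + 4×3 + 3×4 + 4×5 + 6×2 + 4×4 = 97

Red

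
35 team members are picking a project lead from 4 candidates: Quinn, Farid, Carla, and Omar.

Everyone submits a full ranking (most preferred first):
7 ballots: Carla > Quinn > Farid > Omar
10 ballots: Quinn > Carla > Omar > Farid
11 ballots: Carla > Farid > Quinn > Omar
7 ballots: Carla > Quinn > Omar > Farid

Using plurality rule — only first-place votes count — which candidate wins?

Carla

First-place votes: Quinn 10, Farid 0, Carla 25, Omar 0.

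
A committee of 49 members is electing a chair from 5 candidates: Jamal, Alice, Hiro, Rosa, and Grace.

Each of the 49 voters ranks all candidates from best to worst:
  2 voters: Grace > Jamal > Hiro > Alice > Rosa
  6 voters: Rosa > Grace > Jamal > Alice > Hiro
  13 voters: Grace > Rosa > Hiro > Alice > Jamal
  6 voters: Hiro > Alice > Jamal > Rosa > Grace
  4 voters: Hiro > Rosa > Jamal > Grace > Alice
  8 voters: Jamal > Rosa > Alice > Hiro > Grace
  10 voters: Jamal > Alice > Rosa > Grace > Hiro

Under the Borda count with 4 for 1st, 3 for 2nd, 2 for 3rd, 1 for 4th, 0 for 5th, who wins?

Rosa

Jamal: 2×3 + 6×2 + 13×0 + 6×2 + 4×2 + 8×4 + 10×4 = 110
Alice: 2×1 + 6×1 + 13×1 + 6×3 + 4×0 + 8×2 + 10×3 = 85
Hiro: 2×2 + 6×0 + 13×2 + 6×4 + 4×4 + 8×1 + 10×0 = 78
Rosa: 2×0 + 6×4 + 13×3 + 6×1 + 4×3 + 8×3 + 10×2 = 125
Grace: 2×4 + 6×3 + 13×4 + 6×0 + 4×1 + 8×0 + 10×1 = 92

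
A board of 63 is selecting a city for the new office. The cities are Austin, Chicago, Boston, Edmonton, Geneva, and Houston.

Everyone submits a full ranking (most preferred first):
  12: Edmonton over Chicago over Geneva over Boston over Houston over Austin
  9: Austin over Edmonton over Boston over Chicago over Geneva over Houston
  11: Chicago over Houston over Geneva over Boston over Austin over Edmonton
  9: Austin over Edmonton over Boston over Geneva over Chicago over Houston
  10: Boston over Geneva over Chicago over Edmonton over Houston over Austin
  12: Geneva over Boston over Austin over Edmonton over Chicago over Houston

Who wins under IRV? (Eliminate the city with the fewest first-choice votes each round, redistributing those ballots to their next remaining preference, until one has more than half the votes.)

Round 1: Austin 18, Chicago 11, Boston 10, Edmonton 12, Geneva 12, Houston 0. Houston eliminated.
Round 2: Austin 18, Chicago 11, Boston 10, Edmonton 12, Geneva 12. Boston eliminated.
Round 3: Austin 18, Chicago 11, Edmonton 12, Geneva 22. Chicago eliminated.
Round 4: Austin 18, Edmonton 12, Geneva 33. Geneva has a majority (≥32).

Geneva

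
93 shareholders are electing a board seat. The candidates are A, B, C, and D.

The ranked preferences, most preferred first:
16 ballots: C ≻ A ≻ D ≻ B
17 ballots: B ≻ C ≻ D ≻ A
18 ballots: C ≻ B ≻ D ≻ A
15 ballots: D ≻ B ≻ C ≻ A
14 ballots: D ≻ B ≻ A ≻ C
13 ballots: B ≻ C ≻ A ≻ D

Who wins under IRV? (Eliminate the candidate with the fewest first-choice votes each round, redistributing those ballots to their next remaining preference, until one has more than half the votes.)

Round 1: A 0, B 30, C 34, D 29. A eliminated.
Round 2: B 30, C 34, D 29. D eliminated.
Round 3: B 59, C 34. B has a majority (≥47).

B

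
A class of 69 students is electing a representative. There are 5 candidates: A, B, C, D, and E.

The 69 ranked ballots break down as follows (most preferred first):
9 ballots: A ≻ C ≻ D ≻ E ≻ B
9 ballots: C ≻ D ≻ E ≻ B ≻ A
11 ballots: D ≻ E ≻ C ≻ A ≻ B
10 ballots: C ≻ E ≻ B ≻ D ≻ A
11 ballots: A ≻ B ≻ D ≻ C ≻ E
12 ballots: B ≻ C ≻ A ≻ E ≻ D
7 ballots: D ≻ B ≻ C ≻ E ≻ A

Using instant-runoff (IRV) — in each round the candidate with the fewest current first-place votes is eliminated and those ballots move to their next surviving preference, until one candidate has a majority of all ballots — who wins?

Round 1: A 20, B 12, C 19, D 18, E 0. E eliminated.
Round 2: A 20, B 12, C 19, D 18. B eliminated.
Round 3: A 20, C 31, D 18. D eliminated.
Round 4: A 20, C 49. C has a majority (≥35).

C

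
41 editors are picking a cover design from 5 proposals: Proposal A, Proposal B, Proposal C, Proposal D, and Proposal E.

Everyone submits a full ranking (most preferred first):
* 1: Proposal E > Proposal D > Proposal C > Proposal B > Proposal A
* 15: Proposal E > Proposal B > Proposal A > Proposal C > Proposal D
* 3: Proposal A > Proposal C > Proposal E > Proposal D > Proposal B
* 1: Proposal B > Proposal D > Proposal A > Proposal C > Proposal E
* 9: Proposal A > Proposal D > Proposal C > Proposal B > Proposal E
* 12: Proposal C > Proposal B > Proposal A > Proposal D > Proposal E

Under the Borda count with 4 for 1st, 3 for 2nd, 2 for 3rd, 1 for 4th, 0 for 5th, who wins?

Proposal A: 1×0 + 15×2 + 3×4 + 1×2 + 9×4 + 12×2 = 104
Proposal B: 1×1 + 15×3 + 3×0 + 1×4 + 9×1 + 12×3 = 95
Proposal C: 1×2 + 15×1 + 3×3 + 1×1 + 9×2 + 12×4 = 93
Proposal D: 1×3 + 15×0 + 3×1 + 1×3 + 9×3 + 12×1 = 48
Proposal E: 1×4 + 15×4 + 3×2 + 1×0 + 9×0 + 12×0 = 70

Proposal A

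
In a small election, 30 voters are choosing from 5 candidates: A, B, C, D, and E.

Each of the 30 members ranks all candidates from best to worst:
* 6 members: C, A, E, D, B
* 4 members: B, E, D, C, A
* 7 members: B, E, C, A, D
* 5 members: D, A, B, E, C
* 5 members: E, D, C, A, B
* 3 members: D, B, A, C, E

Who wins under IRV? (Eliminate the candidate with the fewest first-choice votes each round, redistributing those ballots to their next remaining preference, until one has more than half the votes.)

D

Round 1: A 0, B 11, C 6, D 8, E 5. A eliminated.
Round 2: B 11, C 6, D 8, E 5. E eliminated.
Round 3: B 11, C 6, D 13. C eliminated.
Round 4: B 11, D 19. D has a majority (≥16).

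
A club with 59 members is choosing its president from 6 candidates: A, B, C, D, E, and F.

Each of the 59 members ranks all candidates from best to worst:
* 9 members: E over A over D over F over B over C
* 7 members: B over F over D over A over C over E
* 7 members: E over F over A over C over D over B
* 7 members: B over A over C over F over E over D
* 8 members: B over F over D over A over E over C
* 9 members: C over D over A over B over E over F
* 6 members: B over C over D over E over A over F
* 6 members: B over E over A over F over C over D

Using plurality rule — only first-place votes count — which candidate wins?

First-place votes: A 0, B 34, C 9, D 0, E 16, F 0.

B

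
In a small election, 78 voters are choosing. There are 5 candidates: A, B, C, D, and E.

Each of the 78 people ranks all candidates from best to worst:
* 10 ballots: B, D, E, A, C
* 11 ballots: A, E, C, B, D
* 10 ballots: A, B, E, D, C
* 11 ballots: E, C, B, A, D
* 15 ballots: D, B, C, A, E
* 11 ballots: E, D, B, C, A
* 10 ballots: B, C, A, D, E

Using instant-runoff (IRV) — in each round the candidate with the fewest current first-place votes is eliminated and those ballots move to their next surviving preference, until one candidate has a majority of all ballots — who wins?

Round 1: A 21, B 20, C 0, D 15, E 22. C eliminated.
Round 2: A 21, B 20, D 15, E 22. D eliminated.
Round 3: A 21, B 35, E 22. A eliminated.
Round 4: B 45, E 33. B has a majority (≥40).

B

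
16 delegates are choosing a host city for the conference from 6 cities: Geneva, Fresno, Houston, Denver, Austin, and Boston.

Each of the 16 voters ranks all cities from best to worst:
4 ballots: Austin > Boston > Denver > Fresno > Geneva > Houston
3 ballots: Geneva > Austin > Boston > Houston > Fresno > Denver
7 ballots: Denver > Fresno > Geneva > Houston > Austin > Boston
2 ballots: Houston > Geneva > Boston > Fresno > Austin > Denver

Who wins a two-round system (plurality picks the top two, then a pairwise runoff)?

Austin

Round 1 first-place votes: Geneva 3, Fresno 0, Houston 2, Denver 7, Austin 4, Boston 0. Denver and Austin advance.
Runoff: Denver is ranked above Austin on 7 ballots, Austin above Denver on 9.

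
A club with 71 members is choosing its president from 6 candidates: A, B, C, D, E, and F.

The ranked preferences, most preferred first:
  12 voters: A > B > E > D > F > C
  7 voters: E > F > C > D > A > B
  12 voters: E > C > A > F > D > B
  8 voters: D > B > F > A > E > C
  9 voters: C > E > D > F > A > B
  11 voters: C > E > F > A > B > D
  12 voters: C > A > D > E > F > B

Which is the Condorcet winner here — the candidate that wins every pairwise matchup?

E

E vs A: 39–32
E vs B: 51–20
E vs C: 39–32
E vs D: 51–20
E vs F: 63–8
E beats every other candidate.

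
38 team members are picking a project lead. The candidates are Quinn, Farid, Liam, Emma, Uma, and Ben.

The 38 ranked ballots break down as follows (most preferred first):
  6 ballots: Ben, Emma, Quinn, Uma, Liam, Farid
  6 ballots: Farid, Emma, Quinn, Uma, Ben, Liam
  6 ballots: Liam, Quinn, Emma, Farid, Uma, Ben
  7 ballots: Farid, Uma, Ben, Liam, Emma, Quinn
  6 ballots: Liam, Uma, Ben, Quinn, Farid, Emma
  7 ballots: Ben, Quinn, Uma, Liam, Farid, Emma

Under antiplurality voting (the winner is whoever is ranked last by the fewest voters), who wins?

Last-place votes: Quinn 7, Farid 6, Liam 6, Emma 13, Uma 0, Ben 6.

Uma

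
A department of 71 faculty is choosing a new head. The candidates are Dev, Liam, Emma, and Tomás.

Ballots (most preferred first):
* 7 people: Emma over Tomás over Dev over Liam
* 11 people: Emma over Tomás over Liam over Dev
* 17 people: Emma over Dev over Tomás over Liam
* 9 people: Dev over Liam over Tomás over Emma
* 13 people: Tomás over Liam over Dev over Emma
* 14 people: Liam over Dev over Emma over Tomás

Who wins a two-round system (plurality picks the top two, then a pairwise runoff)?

Round 1 first-place votes: Dev 9, Liam 14, Emma 35, Tomás 13. Emma and Liam advance.
Runoff: Emma is ranked above Liam on 35 ballots, Liam above Emma on 36.

Liam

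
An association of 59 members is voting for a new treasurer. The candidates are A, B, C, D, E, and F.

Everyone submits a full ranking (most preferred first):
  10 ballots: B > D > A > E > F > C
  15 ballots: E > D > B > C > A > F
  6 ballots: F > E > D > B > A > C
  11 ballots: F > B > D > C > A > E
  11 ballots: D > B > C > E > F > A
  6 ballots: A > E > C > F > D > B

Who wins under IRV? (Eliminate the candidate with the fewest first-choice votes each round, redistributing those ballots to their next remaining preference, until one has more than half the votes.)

Round 1: A 6, B 10, C 0, D 11, E 15, F 17. C eliminated.
Round 2: A 6, B 10, D 11, E 15, F 17. A eliminated.
Round 3: B 10, D 11, E 21, F 17. B eliminated.
Round 4: D 21, E 21, F 17. F eliminated.
Round 5: D 32, E 27. D has a majority (≥30).

D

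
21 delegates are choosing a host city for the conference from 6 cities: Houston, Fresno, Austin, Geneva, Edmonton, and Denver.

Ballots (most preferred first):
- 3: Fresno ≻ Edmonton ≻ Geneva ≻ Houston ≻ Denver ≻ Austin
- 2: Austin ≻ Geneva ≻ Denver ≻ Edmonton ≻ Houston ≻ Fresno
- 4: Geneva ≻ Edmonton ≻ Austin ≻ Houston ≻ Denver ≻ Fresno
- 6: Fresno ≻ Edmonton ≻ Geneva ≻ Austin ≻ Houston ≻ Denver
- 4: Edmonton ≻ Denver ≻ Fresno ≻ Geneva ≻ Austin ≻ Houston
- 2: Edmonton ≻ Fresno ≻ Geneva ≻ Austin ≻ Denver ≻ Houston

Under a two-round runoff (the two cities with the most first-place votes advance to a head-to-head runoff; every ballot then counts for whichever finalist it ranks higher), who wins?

Edmonton

Round 1 first-place votes: Houston 0, Fresno 9, Austin 2, Geneva 4, Edmonton 6, Denver 0. Fresno and Edmonton advance.
Runoff: Fresno is ranked above Edmonton on 9 ballots, Edmonton above Fresno on 12.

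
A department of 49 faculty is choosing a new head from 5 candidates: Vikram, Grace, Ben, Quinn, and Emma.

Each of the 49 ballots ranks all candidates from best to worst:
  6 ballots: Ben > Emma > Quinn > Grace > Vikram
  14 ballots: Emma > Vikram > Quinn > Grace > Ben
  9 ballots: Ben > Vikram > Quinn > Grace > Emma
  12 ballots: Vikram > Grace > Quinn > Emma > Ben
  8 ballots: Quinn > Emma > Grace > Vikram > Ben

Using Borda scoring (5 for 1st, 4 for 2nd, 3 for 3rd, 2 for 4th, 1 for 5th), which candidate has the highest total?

Vikram

Vikram: 6×1 + 14×4 + 9×4 + 12×5 + 8×2 = 174
Grace: 6×2 + 14×2 + 9×2 + 12×4 + 8×3 = 130
Ben: 6×5 + 14×1 + 9×5 + 12×1 + 8×1 = 109
Quinn: 6×3 + 14×3 + 9×3 + 12×3 + 8×5 = 163
Emma: 6×4 + 14×5 + 9×1 + 12×2 + 8×4 = 159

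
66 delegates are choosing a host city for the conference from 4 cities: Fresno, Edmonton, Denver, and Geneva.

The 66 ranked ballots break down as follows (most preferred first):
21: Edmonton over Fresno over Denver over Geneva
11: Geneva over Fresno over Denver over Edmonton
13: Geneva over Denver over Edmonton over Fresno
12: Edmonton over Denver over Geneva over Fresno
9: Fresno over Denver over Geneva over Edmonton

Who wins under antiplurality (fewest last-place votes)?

Last-place votes: Fresno 25, Edmonton 20, Denver 0, Geneva 21.

Denver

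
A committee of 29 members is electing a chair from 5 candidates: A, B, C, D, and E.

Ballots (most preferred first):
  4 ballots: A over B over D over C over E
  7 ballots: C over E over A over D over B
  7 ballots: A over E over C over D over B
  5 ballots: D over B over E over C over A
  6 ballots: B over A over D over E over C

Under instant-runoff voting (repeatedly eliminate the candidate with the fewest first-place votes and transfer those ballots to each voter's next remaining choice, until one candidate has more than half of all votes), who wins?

Round 1: A 11, B 6, C 7, D 5, E 0. E eliminated.
Round 2: A 11, B 6, C 7, D 5. D eliminated.
Round 3: A 11, B 11, C 7. C eliminated.
Round 4: A 18, B 11. A has a majority (≥15).

A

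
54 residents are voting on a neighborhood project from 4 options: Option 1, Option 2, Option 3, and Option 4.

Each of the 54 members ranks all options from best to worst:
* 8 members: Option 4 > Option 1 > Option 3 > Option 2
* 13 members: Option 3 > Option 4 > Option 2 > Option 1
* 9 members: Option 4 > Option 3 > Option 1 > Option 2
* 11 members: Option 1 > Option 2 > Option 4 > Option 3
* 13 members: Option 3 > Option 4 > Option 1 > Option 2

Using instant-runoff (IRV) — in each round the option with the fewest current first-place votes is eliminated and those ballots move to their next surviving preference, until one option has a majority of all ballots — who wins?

Option 4

Round 1: Option 1 11, Option 2 0, Option 3 26, Option 4 17. Option 2 eliminated.
Round 2: Option 1 11, Option 3 26, Option 4 17. Option 1 eliminated.
Round 3: Option 3 26, Option 4 28. Option 4 has a majority (≥28).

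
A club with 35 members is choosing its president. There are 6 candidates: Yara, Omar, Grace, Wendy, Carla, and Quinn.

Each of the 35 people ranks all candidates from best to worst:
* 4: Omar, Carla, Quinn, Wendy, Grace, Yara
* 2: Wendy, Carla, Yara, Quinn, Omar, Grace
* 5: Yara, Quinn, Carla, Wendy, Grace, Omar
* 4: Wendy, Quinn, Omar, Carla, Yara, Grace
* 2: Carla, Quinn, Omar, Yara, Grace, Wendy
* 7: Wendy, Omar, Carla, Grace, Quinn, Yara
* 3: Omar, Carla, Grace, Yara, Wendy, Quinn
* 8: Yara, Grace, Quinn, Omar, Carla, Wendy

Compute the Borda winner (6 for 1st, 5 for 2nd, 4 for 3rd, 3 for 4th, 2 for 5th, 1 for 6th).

Yara: 4×1 + 2×4 + 5×6 + 4×2 + 2×3 + 7×1 + 3×3 + 8×6 = 120
Omar: 4×6 + 2×2 + 5×1 + 4×4 + 2×4 + 7×5 + 3×6 + 8×3 = 134
Grace: 4×2 + 2×1 + 5×2 + 4×1 + 2×2 + 7×3 + 3×4 + 8×5 = 101
Wendy: 4×3 + 2×6 + 5×3 + 4×6 + 2×1 + 7×6 + 3×2 + 8×1 = 121
Carla: 4×5 + 2×5 + 5×4 + 4×3 + 2×6 + 7×4 + 3×5 + 8×2 = 133
Quinn: 4×4 + 2×3 + 5×5 + 4×5 + 2×5 + 7×2 + 3×1 + 8×4 = 126

Omar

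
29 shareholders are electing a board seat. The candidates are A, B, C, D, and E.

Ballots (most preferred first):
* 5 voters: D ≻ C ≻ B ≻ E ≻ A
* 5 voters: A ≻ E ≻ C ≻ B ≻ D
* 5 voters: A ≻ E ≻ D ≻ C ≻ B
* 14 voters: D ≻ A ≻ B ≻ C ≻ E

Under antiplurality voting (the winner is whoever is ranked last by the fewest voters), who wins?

C

Last-place votes: A 5, B 5, C 0, D 5, E 14.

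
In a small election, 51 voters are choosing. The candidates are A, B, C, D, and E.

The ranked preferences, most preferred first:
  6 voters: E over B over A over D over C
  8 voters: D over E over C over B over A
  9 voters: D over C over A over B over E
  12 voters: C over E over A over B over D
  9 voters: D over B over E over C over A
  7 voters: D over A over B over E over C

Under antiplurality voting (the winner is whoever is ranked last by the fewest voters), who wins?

Last-place votes: A 17, B 0, C 13, D 12, E 9.

B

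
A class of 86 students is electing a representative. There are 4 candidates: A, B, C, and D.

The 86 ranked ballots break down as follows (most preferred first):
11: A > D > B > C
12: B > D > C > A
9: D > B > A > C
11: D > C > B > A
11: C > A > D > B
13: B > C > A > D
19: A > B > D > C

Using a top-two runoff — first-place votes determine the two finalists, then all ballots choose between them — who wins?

Round 1 first-place votes: A 30, B 25, C 11, D 20. A and B advance.
Runoff: A is ranked above B on 41 ballots, B above A on 45.

B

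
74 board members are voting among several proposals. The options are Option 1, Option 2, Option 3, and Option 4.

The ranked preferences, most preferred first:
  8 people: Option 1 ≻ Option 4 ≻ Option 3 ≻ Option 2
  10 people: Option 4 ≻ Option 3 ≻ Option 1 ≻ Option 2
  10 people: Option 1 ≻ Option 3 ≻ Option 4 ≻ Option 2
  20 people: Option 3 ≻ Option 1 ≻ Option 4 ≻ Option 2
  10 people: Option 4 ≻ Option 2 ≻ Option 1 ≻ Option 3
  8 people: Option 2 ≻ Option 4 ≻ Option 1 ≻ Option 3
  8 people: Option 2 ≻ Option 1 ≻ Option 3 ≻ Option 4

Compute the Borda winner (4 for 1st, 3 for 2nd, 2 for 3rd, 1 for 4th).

Option 1: 8×4 + 10×2 + 10×4 + 20×3 + 10×2 + 8×2 + 8×3 = 212
Option 2: 8×1 + 10×1 + 10×1 + 20×1 + 10×3 + 8×4 + 8×4 = 142
Option 3: 8×2 + 10×3 + 10×3 + 20×4 + 10×1 + 8×1 + 8×2 = 190
Option 4: 8×3 + 10×4 + 10×2 + 20×2 + 10×4 + 8×3 + 8×1 = 196

Option 1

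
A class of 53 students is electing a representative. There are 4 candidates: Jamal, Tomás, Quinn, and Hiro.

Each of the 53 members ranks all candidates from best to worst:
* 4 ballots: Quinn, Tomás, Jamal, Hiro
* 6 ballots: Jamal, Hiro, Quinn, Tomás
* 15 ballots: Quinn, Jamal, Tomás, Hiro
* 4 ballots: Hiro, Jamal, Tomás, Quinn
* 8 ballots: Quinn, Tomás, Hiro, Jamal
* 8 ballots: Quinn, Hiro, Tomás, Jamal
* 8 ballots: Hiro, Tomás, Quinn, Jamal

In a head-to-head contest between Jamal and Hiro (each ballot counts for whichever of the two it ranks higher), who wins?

Hiro

Jamal is ranked above Hiro on 25 ballots; Hiro above Jamal on 28.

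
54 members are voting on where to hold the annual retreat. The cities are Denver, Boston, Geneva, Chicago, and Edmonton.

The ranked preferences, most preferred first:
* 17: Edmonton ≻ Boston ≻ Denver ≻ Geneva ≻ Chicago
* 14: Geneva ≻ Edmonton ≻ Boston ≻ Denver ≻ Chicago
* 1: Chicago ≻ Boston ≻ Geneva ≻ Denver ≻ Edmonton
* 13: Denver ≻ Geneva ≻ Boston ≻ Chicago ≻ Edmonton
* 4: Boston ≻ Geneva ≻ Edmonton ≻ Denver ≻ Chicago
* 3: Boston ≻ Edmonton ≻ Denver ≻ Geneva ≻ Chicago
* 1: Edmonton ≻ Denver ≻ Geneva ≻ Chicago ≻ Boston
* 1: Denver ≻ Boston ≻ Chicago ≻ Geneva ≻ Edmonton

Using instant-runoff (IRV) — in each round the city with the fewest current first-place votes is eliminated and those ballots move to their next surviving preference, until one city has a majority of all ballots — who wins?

Geneva

Round 1: Denver 14, Boston 7, Geneva 14, Chicago 1, Edmonton 18. Chicago eliminated.
Round 2: Denver 14, Boston 8, Geneva 14, Edmonton 18. Boston eliminated.
Round 3: Denver 14, Geneva 19, Edmonton 21. Denver eliminated.
Round 4: Geneva 33, Edmonton 21. Geneva has a majority (≥28).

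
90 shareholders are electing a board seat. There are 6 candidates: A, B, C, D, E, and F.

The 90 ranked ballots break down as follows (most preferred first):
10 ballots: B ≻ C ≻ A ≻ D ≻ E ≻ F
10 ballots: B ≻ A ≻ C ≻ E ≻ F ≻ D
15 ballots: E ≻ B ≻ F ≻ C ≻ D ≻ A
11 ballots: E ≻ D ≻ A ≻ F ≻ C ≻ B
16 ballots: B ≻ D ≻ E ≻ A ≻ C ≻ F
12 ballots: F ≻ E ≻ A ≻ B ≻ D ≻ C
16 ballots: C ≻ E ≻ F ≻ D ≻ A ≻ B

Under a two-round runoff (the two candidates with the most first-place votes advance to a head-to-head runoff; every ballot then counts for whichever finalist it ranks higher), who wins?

Round 1 first-place votes: A 0, B 36, C 16, D 0, E 26, F 12. B and E advance.
Runoff: B is ranked above E on 36 ballots, E above B on 54.

E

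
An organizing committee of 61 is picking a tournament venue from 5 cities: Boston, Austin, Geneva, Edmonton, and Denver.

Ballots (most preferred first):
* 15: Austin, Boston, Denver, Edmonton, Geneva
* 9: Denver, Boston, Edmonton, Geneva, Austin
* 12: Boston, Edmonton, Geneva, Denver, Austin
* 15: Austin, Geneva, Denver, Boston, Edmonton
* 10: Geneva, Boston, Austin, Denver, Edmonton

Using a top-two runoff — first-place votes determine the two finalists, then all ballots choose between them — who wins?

Boston

Round 1 first-place votes: Boston 12, Austin 30, Geneva 10, Edmonton 0, Denver 9. Austin and Boston advance.
Runoff: Austin is ranked above Boston on 30 ballots, Boston above Austin on 31.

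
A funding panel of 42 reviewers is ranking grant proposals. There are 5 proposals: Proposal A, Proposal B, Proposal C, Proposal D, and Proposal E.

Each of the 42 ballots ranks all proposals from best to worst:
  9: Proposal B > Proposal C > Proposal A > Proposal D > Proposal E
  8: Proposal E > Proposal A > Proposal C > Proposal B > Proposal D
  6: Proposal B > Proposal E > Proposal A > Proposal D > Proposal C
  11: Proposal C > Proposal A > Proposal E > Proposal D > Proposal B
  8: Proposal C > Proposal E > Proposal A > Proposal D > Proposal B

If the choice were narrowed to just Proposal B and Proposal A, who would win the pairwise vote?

Proposal B is ranked above Proposal A on 15 ballots; Proposal A above Proposal B on 27.

Proposal A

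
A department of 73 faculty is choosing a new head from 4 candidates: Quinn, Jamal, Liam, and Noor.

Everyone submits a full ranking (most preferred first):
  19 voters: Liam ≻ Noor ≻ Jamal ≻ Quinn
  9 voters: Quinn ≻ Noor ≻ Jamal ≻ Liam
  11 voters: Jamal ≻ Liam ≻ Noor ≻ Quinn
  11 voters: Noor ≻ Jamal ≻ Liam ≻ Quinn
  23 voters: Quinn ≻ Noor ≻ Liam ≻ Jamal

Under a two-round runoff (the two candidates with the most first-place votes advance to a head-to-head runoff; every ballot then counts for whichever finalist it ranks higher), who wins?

Round 1 first-place votes: Quinn 32, Jamal 11, Liam 19, Noor 11. Quinn and Liam advance.
Runoff: Quinn is ranked above Liam on 32 ballots, Liam above Quinn on 41.

Liam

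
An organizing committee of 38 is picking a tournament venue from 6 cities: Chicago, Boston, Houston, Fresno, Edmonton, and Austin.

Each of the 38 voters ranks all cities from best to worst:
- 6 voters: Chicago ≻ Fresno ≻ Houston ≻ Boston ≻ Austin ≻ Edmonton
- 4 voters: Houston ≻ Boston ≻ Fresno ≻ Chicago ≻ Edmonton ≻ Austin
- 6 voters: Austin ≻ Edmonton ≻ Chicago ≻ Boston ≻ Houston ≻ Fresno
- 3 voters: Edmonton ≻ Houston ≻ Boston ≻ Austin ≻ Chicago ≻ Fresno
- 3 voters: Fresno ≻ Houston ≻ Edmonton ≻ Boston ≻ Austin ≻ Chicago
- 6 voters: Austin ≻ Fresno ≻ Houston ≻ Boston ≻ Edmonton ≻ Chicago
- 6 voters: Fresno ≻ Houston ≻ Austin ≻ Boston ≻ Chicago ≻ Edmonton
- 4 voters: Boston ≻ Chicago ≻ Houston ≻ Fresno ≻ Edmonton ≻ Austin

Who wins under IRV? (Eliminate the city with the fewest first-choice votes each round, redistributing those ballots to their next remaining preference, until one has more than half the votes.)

Round 1: Chicago 6, Boston 4, Houston 4, Fresno 9, Edmonton 3, Austin 12. Edmonton eliminated.
Round 2: Chicago 6, Boston 4, Houston 7, Fresno 9, Austin 12. Boston eliminated.
Round 3: Chicago 10, Houston 7, Fresno 9, Austin 12. Houston eliminated.
Round 4: Chicago 10, Fresno 13, Austin 15. Chicago eliminated.
Round 5: Fresno 23, Austin 15. Fresno has a majority (≥20).

Fresno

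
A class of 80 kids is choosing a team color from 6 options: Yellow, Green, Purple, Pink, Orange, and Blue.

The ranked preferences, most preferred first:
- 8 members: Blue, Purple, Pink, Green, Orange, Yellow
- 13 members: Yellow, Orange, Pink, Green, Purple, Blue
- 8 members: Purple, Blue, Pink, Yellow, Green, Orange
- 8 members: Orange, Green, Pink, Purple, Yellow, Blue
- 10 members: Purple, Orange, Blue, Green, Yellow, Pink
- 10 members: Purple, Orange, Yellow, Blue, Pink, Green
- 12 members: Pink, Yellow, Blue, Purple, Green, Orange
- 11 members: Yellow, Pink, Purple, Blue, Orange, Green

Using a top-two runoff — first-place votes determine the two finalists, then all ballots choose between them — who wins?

Purple

Round 1 first-place votes: Yellow 24, Green 0, Purple 28, Pink 12, Orange 8, Blue 8. Purple and Yellow advance.
Runoff: Purple is ranked above Yellow on 44 ballots, Yellow above Purple on 36.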